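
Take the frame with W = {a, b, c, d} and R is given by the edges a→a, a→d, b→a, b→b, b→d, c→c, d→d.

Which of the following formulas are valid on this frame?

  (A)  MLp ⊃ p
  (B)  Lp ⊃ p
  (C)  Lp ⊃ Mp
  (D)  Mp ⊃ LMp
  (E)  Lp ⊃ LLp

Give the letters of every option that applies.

B, C, E

R is reflexive: each world relates to itself.
R is not symmetric: a R d but not d R a.
R is transitive: R is closed under composition.
R is not euclidean: a R d and a R a but not d R a.
R is serial: every world has an R-successor.
(A) MLp ⊃ p is the dual of axiom B, which corresponds to symmetry. R is not symmetric — not valid.
(B) Lp ⊃ p is axiom T, which corresponds to reflexivity. R is reflexive — valid.
(C) axiom D: valid iff R is serial. R is serial — valid.
(D) Mp ⊃ LMp (axiom 5) characterises the euclidean frames. R is not euclidean — not valid.
(E) axiom 4: valid iff R is transitive. R is transitive — valid.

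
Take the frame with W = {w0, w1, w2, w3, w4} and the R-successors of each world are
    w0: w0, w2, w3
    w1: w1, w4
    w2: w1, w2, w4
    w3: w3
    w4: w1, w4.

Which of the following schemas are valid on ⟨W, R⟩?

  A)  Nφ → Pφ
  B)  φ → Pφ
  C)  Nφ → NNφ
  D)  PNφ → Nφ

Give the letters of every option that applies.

A, B

R is reflexive: each world relates to itself.
R is not transitive: w0 R w2 and w2 R w1 but not w0 R w1.
R is not euclidean: w0 R w2 and w0 R w0 but not w2 R w0.
R is serial: every world has an R-successor.
(A) Nφ → Pφ (axiom D) characterises the serial frames. R is serial — valid.
(B) the dual of axiom T: valid iff R is reflexive. R is reflexive — valid.
(C) axiom 4: valid iff R is transitive. R is not transitive — not valid.
(D) PNφ → Nφ is the dual of axiom 5, which corresponds to the euclidean property. R is not euclidean — not valid.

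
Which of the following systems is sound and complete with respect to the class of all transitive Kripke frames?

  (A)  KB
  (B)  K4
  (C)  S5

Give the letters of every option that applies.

B

(A) KB is determined by the class of symmetric frames.
(B) K4 is determined by exactly this class.
(C) S5 is determined by the class of reflexive, symmetric, and transitive frames.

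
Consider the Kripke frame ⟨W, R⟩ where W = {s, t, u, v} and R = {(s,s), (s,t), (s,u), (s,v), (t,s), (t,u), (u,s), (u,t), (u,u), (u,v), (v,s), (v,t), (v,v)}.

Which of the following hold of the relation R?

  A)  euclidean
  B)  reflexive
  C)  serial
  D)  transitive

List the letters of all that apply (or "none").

(A) not euclidean: s R t and s R v but not t R v.
(B) not reflexive: not t R t.
(C) serial: every world has an R-successor.
(D) not transitive: t R s and s R t but not t R t.

C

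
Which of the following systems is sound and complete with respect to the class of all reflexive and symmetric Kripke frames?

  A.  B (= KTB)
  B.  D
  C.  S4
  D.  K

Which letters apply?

(A) B (= KTB) is determined by exactly this class.
(B) D is determined by the class of serial frames.
(C) S4 is determined by the class of reflexive and transitive frames.
(D) K is determined by the class of arbitrary frames.

A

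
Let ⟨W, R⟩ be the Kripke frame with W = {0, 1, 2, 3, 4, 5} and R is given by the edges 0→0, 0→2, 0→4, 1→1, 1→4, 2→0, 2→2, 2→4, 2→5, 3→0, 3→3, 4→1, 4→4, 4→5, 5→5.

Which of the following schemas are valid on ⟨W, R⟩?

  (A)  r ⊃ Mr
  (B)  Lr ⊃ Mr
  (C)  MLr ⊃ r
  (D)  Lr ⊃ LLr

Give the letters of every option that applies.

A, B

R is reflexive: each world relates to itself.
R is not symmetric: 0 R 4 but not 4 R 0.
R is not transitive: 0 R 2 and 2 R 5 but not 0 R 5.
R is serial: every world has an R-successor.
(A) the dual of axiom T: valid iff R is reflexive. R is reflexive — valid.
(B) Lr ⊃ Mr (axiom D) characterises the serial frames. R is serial — valid.
(C) MLr ⊃ r (the dual of axiom B) characterises the symmetric frames. R is not symmetric — not valid.
(D) Lr ⊃ LLr is axiom 4, which corresponds to transitivity. R is not transitive — not valid.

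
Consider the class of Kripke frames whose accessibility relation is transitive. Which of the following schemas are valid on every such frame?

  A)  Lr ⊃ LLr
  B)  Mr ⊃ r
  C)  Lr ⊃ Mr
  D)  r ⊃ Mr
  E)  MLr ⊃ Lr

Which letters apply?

A

(A) Lr ⊃ LLr is axiom 4, which corresponds to transitivity. Every such R is transitive — valid.
(B) Mr ⊃ r is the converse of T; it holds exactly when R ⊆ identity. Such an R need not be a subset of the identity — not valid.
(C) Lr ⊃ Mr is axiom D, which corresponds to seriality. Such an R need not be serial — not valid.
(D) r ⊃ Mr (the dual of axiom T) characterises the reflexive frames. Such an R need not be reflexive — not valid.
(E) MLr ⊃ Lr is the dual of axiom 5, which corresponds to the euclidean property. Such an R need not be euclidean — not valid.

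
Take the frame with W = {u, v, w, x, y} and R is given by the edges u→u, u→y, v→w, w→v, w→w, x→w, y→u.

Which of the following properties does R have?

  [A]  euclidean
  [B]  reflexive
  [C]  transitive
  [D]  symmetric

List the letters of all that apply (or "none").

(A) not euclidean: u R y and u R y but not y R y.
(B) not reflexive: not v R v.
(C) not transitive: v R w and w R v but not v R v.
(D) not symmetric: x R w but not w R x.

none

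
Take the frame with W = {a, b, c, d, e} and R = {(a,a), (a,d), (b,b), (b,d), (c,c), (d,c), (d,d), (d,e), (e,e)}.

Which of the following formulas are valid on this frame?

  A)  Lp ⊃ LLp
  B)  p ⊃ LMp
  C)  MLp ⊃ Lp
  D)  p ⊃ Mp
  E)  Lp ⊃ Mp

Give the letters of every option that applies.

D, E

R is reflexive: each world relates to itself.
R is not symmetric: a R d but not d R a.
R is not transitive: a R d and d R c but not a R c.
R is not euclidean: a R d and a R a but not d R a.
R is serial: every world has an R-successor.
(A) Lp ⊃ LLp (axiom 4) characterises the transitive frames. R is not transitive — not valid.
(B) p ⊃ LMp is axiom B; it is valid on a frame exactly when R is symmetric. R is not symmetric, so not valid.
(C) the dual of axiom 5: valid iff R is euclidean. R is not euclidean — not valid.
(D) p ⊃ Mp (the dual of axiom T) characterises the reflexive frames. R is reflexive — valid.
(E) Lp ⊃ Mp (axiom D) characterises the serial frames. R is serial — valid.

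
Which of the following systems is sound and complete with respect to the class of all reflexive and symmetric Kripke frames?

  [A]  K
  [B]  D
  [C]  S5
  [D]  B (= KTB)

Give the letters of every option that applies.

(A) K is determined by the class of arbitrary frames.
(B) D is determined by the class of serial frames.
(C) S5 is determined by the class of reflexive, symmetric, and transitive frames.
(D) B (= KTB) is determined by exactly this class.

D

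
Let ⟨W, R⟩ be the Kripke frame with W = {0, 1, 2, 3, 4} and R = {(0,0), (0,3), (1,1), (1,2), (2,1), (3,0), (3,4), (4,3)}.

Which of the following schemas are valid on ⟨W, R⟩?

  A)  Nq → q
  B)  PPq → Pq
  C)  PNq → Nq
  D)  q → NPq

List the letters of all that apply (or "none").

R is not reflexive: not 2 R 2.
R is symmetric: every R-edge is matched by its reverse.
R is not transitive: 0 R 3 and 3 R 4 but not 0 R 4.
R is not euclidean: 3 R 0 and 3 R 4 but not 0 R 4.
(A) Nq → q is axiom T; it is valid on a frame exactly when R is reflexive. R is not reflexive, so not valid.
(B) PPq → Pq is the dual of axiom 4; it is valid on a frame exactly when R is transitive. R is not transitive, so not valid.
(C) PNq → Nq is the dual of axiom 5, which corresponds to the euclidean property. R is not euclidean — not valid.
(D) axiom B: valid iff R is symmetric. R is symmetric — valid.

D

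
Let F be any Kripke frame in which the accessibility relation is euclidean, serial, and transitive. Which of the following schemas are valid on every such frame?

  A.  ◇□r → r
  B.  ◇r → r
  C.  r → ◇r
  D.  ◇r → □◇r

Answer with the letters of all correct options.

D

(A) the dual of axiom B: valid iff R is symmetric. Such an R need not be symmetric — not valid.
(B) ◇r → r (the converse of T) corresponds to R being a subset of the identity. Such an R need not be a subset of the identity, so not valid.
(C) r → ◇r is the dual of axiom T; it is valid on a frame exactly when R is reflexive. Such an R need not be reflexive, so not valid.
(D) ◇r → □◇r is axiom 5, which corresponds to the euclidean property. Every such R is euclidean — valid.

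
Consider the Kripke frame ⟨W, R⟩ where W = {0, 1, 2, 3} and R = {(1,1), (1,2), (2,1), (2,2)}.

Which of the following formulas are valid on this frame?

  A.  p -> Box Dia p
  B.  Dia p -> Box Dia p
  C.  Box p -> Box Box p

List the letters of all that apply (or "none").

R is symmetric: every R-edge is matched by its reverse.
R is transitive: R is closed under composition.
R is euclidean: any two R-successors of the same world are R-related.
(A) p -> Box Dia p (axiom B) characterises the symmetric frames. R is symmetric — valid.
(B) Dia p -> Box Dia p (axiom 5) characterises the euclidean frames. R is euclidean — valid.
(C) Box p -> Box Box p is axiom 4; it is valid on a frame exactly when R is transitive. R is transitive, so valid.

A, B, C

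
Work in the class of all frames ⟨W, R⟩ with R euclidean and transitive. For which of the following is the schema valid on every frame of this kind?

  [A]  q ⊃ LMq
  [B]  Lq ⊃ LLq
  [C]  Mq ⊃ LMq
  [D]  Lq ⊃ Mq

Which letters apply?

B, C

(A) axiom B: valid iff R is symmetric. Such an R need not be symmetric — not valid.
(B) Lq ⊃ LLq (axiom 4) characterises the transitive frames. Every such R is transitive — valid.
(C) Mq ⊃ LMq (axiom 5) characterises the euclidean frames. Every such R is euclidean — valid.
(D) Lq ⊃ Mq (axiom D) characterises the serial frames. Such an R need not be serial — not valid.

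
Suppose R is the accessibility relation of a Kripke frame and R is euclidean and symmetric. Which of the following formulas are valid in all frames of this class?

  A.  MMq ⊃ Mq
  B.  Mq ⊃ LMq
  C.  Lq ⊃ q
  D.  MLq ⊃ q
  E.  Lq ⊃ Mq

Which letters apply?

A, B, D

A symmetric euclidean relation is transitive (uRv and vRw give vRu by symmetry, then uRw by the euclidean condition, applied at v).
(A) MMq ⊃ Mq is the dual of axiom 4, which corresponds to transitivity. Every such R is transitive — valid.
(B) Mq ⊃ LMq is axiom 5; it is valid on a frame exactly when R is euclidean. Every such R is euclidean, so valid.
(C) Lq ⊃ q is axiom T, which corresponds to reflexivity. Such an R need not be reflexive — not valid.
(D) the dual of axiom B: valid iff R is symmetric. Every such R is symmetric — valid.
(E) Lq ⊃ Mq is axiom D, which corresponds to seriality. Such an R need not be serial — not valid.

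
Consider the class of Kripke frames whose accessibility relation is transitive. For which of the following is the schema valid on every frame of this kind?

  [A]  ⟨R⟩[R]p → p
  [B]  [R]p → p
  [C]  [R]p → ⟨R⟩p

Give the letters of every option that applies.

(A) ⟨R⟩[R]p → p (the dual of axiom B) characterises the symmetric frames. Such an R need not be symmetric — not valid.
(B) [R]p → p is axiom T, which corresponds to reflexivity. Such an R need not be reflexive — not valid.
(C) [R]p → ⟨R⟩p is axiom D; it is valid on a frame exactly when R is serial. Such an R need not be serial, so not valid.

none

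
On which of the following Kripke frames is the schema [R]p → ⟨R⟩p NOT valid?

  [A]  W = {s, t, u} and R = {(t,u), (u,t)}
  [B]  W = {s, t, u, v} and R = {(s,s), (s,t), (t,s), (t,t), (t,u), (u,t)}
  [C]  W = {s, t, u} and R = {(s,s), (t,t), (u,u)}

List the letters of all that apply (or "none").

A, B

The schema [R]p → ⟨R⟩p is axiom D; it is valid on a frame iff R is serial.
(A) R is not serial (s has no R-successor), so the schema fails here.
(B) R is not serial (v has no R-successor), so the schema fails here.
(C) R is serial (every world has an R-successor), so the schema is valid here.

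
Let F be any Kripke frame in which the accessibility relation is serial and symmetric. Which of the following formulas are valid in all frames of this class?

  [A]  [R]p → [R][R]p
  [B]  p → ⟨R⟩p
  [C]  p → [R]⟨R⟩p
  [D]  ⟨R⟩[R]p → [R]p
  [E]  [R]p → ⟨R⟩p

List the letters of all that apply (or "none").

C, E

(A) [R]p → [R][R]p is axiom 4; it is valid on a frame exactly when R is transitive. Such an R need not be transitive, so not valid.
(B) p → ⟨R⟩p is the dual of axiom T; it is valid on a frame exactly when R is reflexive. Such an R need not be reflexive, so not valid.
(C) p → [R]⟨R⟩p is axiom B; it is valid on a frame exactly when R is symmetric. Every such R is symmetric, so valid.
(D) ⟨R⟩[R]p → [R]p is the dual of axiom 5, which corresponds to the euclidean property. Such an R need not be euclidean — not valid.
(E) [R]p → ⟨R⟩p is axiom D; it is valid on a frame exactly when R is serial. Every such R is serial, so valid.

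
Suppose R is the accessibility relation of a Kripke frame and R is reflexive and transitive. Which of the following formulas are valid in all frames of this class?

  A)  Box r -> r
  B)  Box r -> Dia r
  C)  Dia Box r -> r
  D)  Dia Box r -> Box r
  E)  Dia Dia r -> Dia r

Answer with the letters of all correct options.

Reflexive relations are serial.
(A) axiom T: valid iff R is reflexive. Every such R is reflexive — valid.
(B) axiom D: valid iff R is serial. Every such R is serial — valid.
(C) Dia Box r -> r is the dual of axiom B; it is valid on a frame exactly when R is symmetric. Such an R need not be symmetric, so not valid.
(D) the dual of axiom 5: valid iff R is euclidean. Such an R need not be euclidean — not valid.
(E) the dual of axiom 4: valid iff R is transitive. Every such R is transitive — valid.

A, B, E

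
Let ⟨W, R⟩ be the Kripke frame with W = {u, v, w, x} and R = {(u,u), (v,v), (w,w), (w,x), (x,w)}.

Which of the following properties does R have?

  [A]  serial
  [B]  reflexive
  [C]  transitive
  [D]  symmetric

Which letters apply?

(A) serial: every world has an R-successor.
(B) not reflexive: not x R x.
(C) not transitive: x R w and w R x but not x R x.
(D) symmetric: every R-edge is matched by its reverse.

A, D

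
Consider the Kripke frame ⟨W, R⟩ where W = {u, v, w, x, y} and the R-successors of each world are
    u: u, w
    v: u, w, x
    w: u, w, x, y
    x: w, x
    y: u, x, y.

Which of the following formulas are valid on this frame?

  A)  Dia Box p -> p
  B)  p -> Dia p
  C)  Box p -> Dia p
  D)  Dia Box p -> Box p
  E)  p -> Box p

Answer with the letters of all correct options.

R is not reflexive: not v R v.
R is not symmetric: v R u but not u R v.
R is not euclidean: v R u and v R x but not u R x.
R is serial: every world has an R-successor.
R is not a subset of the identity: u R w with u ≠ w.
(A) Dia Box p -> p is the dual of axiom B; it is valid on a frame exactly when R is symmetric. R is not symmetric, so not valid.
(B) the dual of axiom T: valid iff R is reflexive. R is not reflexive — not valid.
(C) Box p -> Dia p (axiom D) characterises the serial frames. R is serial — valid.
(D) Dia Box p -> Box p is the dual of axiom 5, which corresponds to the euclidean property. R is not euclidean — not valid.
(E) p -> Box p (equivalent to ◇p→p) corresponds to R being a subset of the identity. Here R ⊄ identity, so not valid.

C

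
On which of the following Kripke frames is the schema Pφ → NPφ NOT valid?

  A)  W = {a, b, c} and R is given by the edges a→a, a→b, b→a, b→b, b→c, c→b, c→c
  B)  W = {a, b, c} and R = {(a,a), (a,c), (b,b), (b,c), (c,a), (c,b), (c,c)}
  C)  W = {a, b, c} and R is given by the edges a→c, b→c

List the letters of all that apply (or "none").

A, B, C

The schema Pφ → NPφ is axiom 5; it is valid on a frame iff R is euclidean.
(A) R is not euclidean (b R a and b R c but not a R c), so the schema fails here.
(B) R is not euclidean (c R a and c R b but not a R b), so the schema fails here.
(C) R is not euclidean (a R c and a R c but not c R c), so the schema fails here.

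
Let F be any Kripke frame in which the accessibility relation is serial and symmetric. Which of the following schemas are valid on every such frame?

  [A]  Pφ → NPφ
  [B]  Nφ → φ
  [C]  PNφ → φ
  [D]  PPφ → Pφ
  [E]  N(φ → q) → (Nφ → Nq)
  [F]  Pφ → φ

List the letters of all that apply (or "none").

(A) Pφ → NPφ is axiom 5, which corresponds to the euclidean property. Such an R need not be euclidean — not valid.
(B) Nφ → φ is axiom T; it is valid on a frame exactly when R is reflexive. Such an R need not be reflexive, so not valid.
(C) PNφ → φ (the dual of axiom B) characterises the symmetric frames. Every such R is symmetric — valid.
(D) PPφ → Pφ (the dual of axiom 4) characterises the transitive frames. Such an R need not be transitive — not valid.
(E) this is just K, valid on every normal frame.
(F) Pφ → φ (the converse of T) corresponds to R being a subset of the identity. Such an R need not be a subset of the identity, so not valid.

C, E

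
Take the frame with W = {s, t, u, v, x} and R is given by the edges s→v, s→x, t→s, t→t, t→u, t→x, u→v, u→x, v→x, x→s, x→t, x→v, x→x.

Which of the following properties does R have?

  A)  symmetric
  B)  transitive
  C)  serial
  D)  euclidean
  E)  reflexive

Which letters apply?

C

(A) not symmetric: s R v but not v R s.
(B) not transitive: s R x and x R s but not s R s.
(C) serial: every world has an R-successor.
(D) not euclidean: t R s and t R t but not s R t.
(E) not reflexive: not s R s.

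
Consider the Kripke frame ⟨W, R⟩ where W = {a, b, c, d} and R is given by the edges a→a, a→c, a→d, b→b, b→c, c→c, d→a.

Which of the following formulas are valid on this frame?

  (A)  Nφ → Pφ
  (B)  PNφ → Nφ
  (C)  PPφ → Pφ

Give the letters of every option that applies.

R is not transitive: d R a and a R c but not d R c.
R is not euclidean: a R c and a R a but not c R a.
R is serial: every world has an R-successor.
(A) Nφ → Pφ is axiom D; it is valid on a frame exactly when R is serial. R is serial, so valid.
(B) PNφ → Nφ is the dual of axiom 5, which corresponds to the euclidean property. R is not euclidean — not valid.
(C) PPφ → Pφ is the dual of axiom 4; it is valid on a frame exactly when R is transitive. R is not transitive, so not valid.

A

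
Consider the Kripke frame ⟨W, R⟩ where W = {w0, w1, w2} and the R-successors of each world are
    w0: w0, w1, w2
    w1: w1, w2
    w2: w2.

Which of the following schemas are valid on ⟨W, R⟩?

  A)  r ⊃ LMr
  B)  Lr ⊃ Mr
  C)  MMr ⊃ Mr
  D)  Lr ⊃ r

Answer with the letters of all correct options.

R is reflexive: each world relates to itself.
R is not symmetric: w0 R w1 but not w1 R w0.
R is transitive: R is closed under composition.
R is serial: every world has an R-successor.
(A) r ⊃ LMr is axiom B, which corresponds to symmetry. R is not symmetric — not valid.
(B) axiom D: valid iff R is serial. R is serial — valid.
(C) MMr ⊃ Mr is the dual of axiom 4, which corresponds to transitivity. R is transitive — valid.
(D) axiom T: valid iff R is reflexive. R is reflexive — valid.

B, C, D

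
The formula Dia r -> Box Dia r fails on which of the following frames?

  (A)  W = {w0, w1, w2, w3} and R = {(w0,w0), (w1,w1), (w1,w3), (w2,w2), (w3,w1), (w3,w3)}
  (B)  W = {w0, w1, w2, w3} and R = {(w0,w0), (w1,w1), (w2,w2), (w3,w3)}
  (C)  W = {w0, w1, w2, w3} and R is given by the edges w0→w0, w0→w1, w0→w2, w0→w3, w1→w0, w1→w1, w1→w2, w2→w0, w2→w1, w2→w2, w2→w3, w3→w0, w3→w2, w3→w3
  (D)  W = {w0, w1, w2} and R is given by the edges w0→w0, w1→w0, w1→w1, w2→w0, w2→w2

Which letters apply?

The schema Dia r -> Box Dia r is axiom 5; it is valid on a frame iff R is euclidean.
(A) R is euclidean (any two R-successors of the same world are R-related), so the schema is valid here.
(B) R is euclidean (any two R-successors of the same world are R-related), so the schema is valid here.
(C) R is not euclidean (w0 R w1 and w0 R w3 but not w1 R w3), so the schema fails here.
(D) R is not euclidean (w1 R w0 and w1 R w1 but not w0 R w1), so the schema fails here.

C, D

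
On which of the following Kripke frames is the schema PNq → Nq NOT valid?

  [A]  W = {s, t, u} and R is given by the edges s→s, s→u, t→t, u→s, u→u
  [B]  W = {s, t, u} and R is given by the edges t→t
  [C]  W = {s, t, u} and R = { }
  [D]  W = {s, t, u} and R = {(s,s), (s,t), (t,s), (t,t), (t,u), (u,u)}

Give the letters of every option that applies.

D

The schema PNq → Nq is the dual of axiom 5; it is valid on a frame iff R is euclidean.
(A) R is euclidean (any two R-successors of the same world are R-related), so the schema is valid here.
(B) R is euclidean (any two R-successors of the same world are R-related), so the schema is valid here.
(C) R is euclidean (any two R-successors of the same world are R-related), so the schema is valid here.
(D) R is not euclidean (t R s and t R u but not s R u), so the schema fails here.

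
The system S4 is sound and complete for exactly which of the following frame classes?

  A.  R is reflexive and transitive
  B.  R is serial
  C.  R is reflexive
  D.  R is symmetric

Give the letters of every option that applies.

A

(A) S4 is sound and complete for exactly this class.
(B) this class determines D, not S4.
(C) this class determines T (= KT), not S4.
(D) this class determines KB, not S4.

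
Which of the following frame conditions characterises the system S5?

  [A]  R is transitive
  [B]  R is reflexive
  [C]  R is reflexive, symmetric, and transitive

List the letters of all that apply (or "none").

(A) this class determines K4, not S5.
(B) this class determines T (= KT), not S5.
(C) S5 is sound and complete for exactly this class.

C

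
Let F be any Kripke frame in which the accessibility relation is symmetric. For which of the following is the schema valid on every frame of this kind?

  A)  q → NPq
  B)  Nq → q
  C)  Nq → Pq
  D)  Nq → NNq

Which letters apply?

(A) q → NPq (axiom B) characterises the symmetric frames. Every such R is symmetric — valid.
(B) axiom T: valid iff R is reflexive. Such an R need not be reflexive — not valid.
(C) Nq → Pq is axiom D; it is valid on a frame exactly when R is serial. Such an R need not be serial, so not valid.
(D) Nq → NNq is axiom 4; it is valid on a frame exactly when R is transitive. Such an R need not be transitive, so not valid.

A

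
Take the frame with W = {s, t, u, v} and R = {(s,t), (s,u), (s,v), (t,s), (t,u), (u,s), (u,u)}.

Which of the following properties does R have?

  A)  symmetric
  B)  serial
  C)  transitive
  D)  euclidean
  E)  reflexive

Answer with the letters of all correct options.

(A) not symmetric: s R v but not v R s.
(B) not serial: v has no R-successor.
(C) not transitive: s R t and t R s but not s R s.
(D) not euclidean: s R t and s R v but not t R v.
(E) not reflexive: not s R s.

none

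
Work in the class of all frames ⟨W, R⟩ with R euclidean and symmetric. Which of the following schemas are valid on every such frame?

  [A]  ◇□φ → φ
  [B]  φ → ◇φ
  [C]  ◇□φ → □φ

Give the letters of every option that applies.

A, C

A symmetric euclidean relation is transitive (uRv and vRw give vRu by symmetry, then uRw by the euclidean condition, applied at v).
(A) ◇□φ → φ is the dual of axiom B, which corresponds to symmetry. Every such R is symmetric — valid.
(B) φ → ◇φ is the dual of axiom T; it is valid on a frame exactly when R is reflexive. Such an R need not be reflexive, so not valid.
(C) the dual of axiom 5: valid iff R is euclidean. Every such R is euclidean — valid.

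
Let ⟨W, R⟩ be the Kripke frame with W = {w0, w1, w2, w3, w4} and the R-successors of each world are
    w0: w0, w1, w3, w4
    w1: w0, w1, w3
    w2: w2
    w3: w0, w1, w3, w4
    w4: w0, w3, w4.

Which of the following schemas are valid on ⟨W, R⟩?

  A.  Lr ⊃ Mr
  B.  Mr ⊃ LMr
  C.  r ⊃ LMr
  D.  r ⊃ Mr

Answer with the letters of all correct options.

A, C, D

R is reflexive: each world relates to itself.
R is symmetric: every R-edge is matched by its reverse.
R is not euclidean: w0 R w1 and w0 R w4 but not w1 R w4.
R is serial: every world has an R-successor.
(A) axiom D: valid iff R is serial. R is serial — valid.
(B) Mr ⊃ LMr is axiom 5, which corresponds to the euclidean property. R is not euclidean — not valid.
(C) r ⊃ LMr is axiom B, which corresponds to symmetry. R is symmetric — valid.
(D) r ⊃ Mr is the dual of axiom T, which corresponds to reflexivity. R is reflexive — valid.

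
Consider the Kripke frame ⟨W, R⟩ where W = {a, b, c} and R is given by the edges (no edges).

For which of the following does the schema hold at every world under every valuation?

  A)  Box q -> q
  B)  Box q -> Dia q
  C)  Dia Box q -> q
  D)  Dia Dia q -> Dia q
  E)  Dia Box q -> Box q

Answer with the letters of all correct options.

R is not reflexive: not a R a.
R is symmetric: every R-edge is matched by its reverse.
R is transitive: R is closed under composition.
R is euclidean: any two R-successors of the same world are R-related.
R is not serial: a has no R-successor.
(A) Box q -> q is axiom T; it is valid on a frame exactly when R is reflexive. R is not reflexive, so not valid.
(B) Box q -> Dia q is axiom D; it is valid on a frame exactly when R is serial. R is not serial, so not valid.
(C) the dual of axiom B: valid iff R is symmetric. R is symmetric — valid.
(D) the dual of axiom 4: valid iff R is transitive. R is transitive — valid.
(E) Dia Box q -> Box q is the dual of axiom 5, which corresponds to the euclidean property. R is euclidean — valid.

C, D, E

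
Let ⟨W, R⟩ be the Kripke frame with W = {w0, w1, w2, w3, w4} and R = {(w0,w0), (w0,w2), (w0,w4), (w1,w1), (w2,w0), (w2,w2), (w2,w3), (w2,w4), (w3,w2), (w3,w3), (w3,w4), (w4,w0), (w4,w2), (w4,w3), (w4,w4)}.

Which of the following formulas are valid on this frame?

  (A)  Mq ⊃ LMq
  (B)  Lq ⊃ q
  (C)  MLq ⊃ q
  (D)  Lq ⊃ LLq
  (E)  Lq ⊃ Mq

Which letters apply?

B, C, E

R is reflexive: each world relates to itself.
R is symmetric: every R-edge is matched by its reverse.
R is not transitive: w0 R w2 and w2 R w3 but not w0 R w3.
R is not euclidean: w2 R w0 and w2 R w3 but not w0 R w3.
R is serial: every world has an R-successor.
(A) Mq ⊃ LMq is axiom 5; it is valid on a frame exactly when R is euclidean. R is not euclidean, so not valid.
(B) Lq ⊃ q (axiom T) characterises the reflexive frames. R is reflexive — valid.
(C) the dual of axiom B: valid iff R is symmetric. R is symmetric — valid.
(D) Lq ⊃ LLq (axiom 4) characterises the transitive frames. R is not transitive — not valid.
(E) Lq ⊃ Mq is axiom D, which corresponds to seriality. R is serial — valid.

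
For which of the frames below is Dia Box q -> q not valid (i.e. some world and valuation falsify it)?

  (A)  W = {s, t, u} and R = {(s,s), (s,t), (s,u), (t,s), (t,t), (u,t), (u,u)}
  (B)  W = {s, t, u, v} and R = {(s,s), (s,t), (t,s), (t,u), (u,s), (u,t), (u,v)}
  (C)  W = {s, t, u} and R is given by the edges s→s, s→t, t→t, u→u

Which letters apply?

The schema Dia Box q -> q is the dual of axiom B; it is valid on a frame iff R is symmetric.
(A) R is not symmetric (s R u but not u R s), so the schema fails here.
(B) R is not symmetric (u R s but not s R u), so the schema fails here.
(C) R is not symmetric (s R t but not t R s), so the schema fails here.

A, B, C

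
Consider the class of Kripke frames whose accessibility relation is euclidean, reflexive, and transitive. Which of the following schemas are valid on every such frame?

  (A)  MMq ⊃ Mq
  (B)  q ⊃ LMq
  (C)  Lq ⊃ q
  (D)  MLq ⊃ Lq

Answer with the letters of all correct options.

A relation that is euclidean, reflexive, and transitive is also serial and symmetric.
(A) MMq ⊃ Mq (the dual of axiom 4) characterises the transitive frames. Every such R is transitive — valid.
(B) q ⊃ LMq is axiom B, which corresponds to symmetry. Every such R is symmetric — valid.
(C) Lq ⊃ q is axiom T, which corresponds to reflexivity. Every such R is reflexive — valid.
(D) MLq ⊃ Lq is the dual of axiom 5, which corresponds to the euclidean property. Every such R is euclidean — valid.

A, B, C, D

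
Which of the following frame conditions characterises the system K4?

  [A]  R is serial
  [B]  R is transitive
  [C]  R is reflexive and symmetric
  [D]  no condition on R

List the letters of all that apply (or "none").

B

(A) this class determines D, not K4.
(B) K4 is sound and complete for exactly this class.
(C) this class determines B (= KTB), not K4.
(D) this class determines K, not K4.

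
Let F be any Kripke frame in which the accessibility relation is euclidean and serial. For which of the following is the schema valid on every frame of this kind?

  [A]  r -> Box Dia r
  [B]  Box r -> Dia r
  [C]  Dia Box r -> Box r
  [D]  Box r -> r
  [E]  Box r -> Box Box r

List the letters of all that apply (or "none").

B, C

(A) r -> Box Dia r (axiom B) characterises the symmetric frames. Such an R need not be symmetric — not valid.
(B) Box r -> Dia r (axiom D) characterises the serial frames. Every such R is serial — valid.
(C) Dia Box r -> Box r (the dual of axiom 5) characterises the euclidean frames. Every such R is euclidean — valid.
(D) Box r -> r is axiom T, which corresponds to reflexivity. Such an R need not be reflexive — not valid.
(E) Box r -> Box Box r (axiom 4) characterises the transitive frames. Such an R need not be transitive — not valid.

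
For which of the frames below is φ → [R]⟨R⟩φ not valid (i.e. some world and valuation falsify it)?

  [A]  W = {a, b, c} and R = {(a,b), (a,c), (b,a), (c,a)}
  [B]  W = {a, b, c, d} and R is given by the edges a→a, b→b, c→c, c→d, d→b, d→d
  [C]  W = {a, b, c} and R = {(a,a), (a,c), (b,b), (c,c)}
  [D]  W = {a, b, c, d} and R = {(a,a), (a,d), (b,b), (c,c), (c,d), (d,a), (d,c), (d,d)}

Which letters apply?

The schema φ → [R]⟨R⟩φ is axiom B; it is valid on a frame iff R is symmetric.
(A) R is symmetric (every R-edge is matched by its reverse), so the schema is valid here.
(B) R is not symmetric (c R d but not d R c), so the schema fails here.
(C) R is not symmetric (a R c but not c R a), so the schema fails here.
(D) R is symmetric (every R-edge is matched by its reverse), so the schema is valid here.

B, C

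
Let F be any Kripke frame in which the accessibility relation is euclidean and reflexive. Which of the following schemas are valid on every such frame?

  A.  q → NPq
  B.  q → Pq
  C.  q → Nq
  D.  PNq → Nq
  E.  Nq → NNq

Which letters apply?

A reflexive euclidean relation is also symmetric (from wRw and wRv the euclidean condition gives vRw) and hence transitive; it is an equivalence relation.
(A) q → NPq is axiom B; it is valid on a frame exactly when R is symmetric. Every such R is symmetric, so valid.
(B) q → Pq is the dual of axiom T; it is valid on a frame exactly when R is reflexive. Every such R is reflexive, so valid.
(C) q → Nq is valid only on frames where every R-edge is a self-loop. Such an R need not be a subset of the identity — not valid.
(D) PNq → Nq is the dual of axiom 5; it is valid on a frame exactly when R is euclidean. Every such R is euclidean, so valid.
(E) axiom 4: valid iff R is transitive. Every such R is transitive — valid.

A, B, D, E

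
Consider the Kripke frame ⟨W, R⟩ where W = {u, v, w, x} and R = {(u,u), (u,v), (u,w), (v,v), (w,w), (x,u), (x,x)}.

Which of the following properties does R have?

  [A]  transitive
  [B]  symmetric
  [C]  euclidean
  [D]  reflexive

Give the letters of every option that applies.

D

(A) not transitive: x R u and u R v but not x R v.
(B) not symmetric: u R v but not v R u.
(C) not euclidean: u R v and u R u but not v R u.
(D) reflexive: each world relates to itself.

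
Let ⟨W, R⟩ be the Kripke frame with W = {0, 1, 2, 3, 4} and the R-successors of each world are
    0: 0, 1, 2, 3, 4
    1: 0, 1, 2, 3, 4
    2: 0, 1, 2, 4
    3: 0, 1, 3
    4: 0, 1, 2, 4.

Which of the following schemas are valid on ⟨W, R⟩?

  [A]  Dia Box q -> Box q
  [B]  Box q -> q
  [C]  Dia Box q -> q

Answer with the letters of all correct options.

B, C

R is reflexive: each world relates to itself.
R is symmetric: every R-edge is matched by its reverse.
R is not euclidean: 0 R 2 and 0 R 3 but not 2 R 3.
(A) Dia Box q -> Box q is the dual of axiom 5, which corresponds to the euclidean property. R is not euclidean — not valid.
(B) axiom T: valid iff R is reflexive. R is reflexive — valid.
(C) Dia Box q -> q is the dual of axiom B; it is valid on a frame exactly when R is symmetric. R is symmetric, so valid.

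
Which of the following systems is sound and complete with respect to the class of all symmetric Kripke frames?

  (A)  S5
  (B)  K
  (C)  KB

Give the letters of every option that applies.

C

(A) S5 is determined by the class of reflexive, symmetric, and transitive frames.
(B) K is determined by the class of arbitrary frames.
(C) KB is determined by exactly this class.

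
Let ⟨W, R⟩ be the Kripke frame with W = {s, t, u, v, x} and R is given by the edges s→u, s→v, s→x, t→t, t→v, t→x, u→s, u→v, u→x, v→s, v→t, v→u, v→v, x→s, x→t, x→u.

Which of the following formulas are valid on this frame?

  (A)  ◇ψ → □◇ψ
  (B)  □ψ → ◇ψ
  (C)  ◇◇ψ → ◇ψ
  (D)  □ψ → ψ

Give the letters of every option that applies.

R is not reflexive: not s R s.
R is not transitive: s R u and u R s but not s R s.
R is not euclidean: s R v and s R x but not v R x.
R is serial: every world has an R-successor.
(A) axiom 5: valid iff R is euclidean. R is not euclidean — not valid.
(B) □ψ → ◇ψ is axiom D, which corresponds to seriality. R is serial — valid.
(C) ◇◇ψ → ◇ψ is the dual of axiom 4; it is valid on a frame exactly when R is transitive. R is not transitive, so not valid.
(D) □ψ → ψ (axiom T) characterises the reflexive frames. R is not reflexive — not valid.

B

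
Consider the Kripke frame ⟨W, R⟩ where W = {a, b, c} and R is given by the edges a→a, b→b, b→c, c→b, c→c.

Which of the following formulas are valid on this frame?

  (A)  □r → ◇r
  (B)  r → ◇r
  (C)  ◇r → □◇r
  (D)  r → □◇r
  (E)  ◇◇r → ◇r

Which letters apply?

A, B, C, D, E

R is reflexive: each world relates to itself.
R is symmetric: every R-edge is matched by its reverse.
R is transitive: R is closed under composition.
R is euclidean: any two R-successors of the same world are R-related.
R is serial: every world has an R-successor.
(A) axiom D: valid iff R is serial. R is serial — valid.
(B) r → ◇r is the dual of axiom T; it is valid on a frame exactly when R is reflexive. R is reflexive, so valid.
(C) ◇r → □◇r (axiom 5) characterises the euclidean frames. R is euclidean — valid.
(D) r → □◇r is axiom B; it is valid on a frame exactly when R is symmetric. R is symmetric, so valid.
(E) ◇◇r → ◇r is the dual of axiom 4; it is valid on a frame exactly when R is transitive. R is transitive, so valid.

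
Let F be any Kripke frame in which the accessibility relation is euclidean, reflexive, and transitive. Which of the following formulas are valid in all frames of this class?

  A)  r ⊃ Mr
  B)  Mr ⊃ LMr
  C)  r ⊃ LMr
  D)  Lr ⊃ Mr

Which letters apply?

A, B, C, D

A relation that is euclidean, reflexive, and transitive is also serial and symmetric.
(A) r ⊃ Mr is the dual of axiom T; it is valid on a frame exactly when R is reflexive. Every such R is reflexive, so valid.
(B) Mr ⊃ LMr is axiom 5, which corresponds to the euclidean property. Every such R is euclidean — valid.
(C) r ⊃ LMr is axiom B; it is valid on a frame exactly when R is symmetric. Every such R is symmetric, so valid.
(D) Lr ⊃ Mr (axiom D) characterises the serial frames. Every such R is serial — valid.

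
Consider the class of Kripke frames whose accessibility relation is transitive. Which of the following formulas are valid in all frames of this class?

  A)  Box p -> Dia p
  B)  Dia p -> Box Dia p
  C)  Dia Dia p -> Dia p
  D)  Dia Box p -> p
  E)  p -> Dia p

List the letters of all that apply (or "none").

C

(A) Box p -> Dia p (axiom D) characterises the serial frames. Such an R need not be serial — not valid.
(B) axiom 5: valid iff R is euclidean. Such an R need not be euclidean — not valid.
(C) Dia Dia p -> Dia p (the dual of axiom 4) characterises the transitive frames. Every such R is transitive — valid.
(D) Dia Box p -> p is the dual of axiom B, which corresponds to symmetry. Such an R need not be symmetric — not valid.
(E) the dual of axiom T: valid iff R is reflexive. Such an R need not be reflexive — not valid.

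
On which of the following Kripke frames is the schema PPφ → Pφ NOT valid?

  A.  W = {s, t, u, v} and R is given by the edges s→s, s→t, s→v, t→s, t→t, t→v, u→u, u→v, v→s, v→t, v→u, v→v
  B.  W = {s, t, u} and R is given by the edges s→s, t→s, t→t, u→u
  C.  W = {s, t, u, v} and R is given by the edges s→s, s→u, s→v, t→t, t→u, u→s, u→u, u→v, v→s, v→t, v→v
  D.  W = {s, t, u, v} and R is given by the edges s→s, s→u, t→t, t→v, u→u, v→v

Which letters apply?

A, C

The schema PPφ → Pφ is the dual of axiom 4; it is valid on a frame iff R is transitive.
(A) R is not transitive (s R v and v R u but not s R u), so the schema fails here.
(B) R is transitive (R is closed under composition), so the schema is valid here.
(C) R is not transitive (s R v and v R t but not s R t), so the schema fails here.
(D) R is transitive (R is closed under composition), so the schema is valid here.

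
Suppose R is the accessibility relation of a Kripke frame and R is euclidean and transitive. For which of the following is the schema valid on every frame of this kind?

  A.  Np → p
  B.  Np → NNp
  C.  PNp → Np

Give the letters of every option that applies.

(A) axiom T: valid iff R is reflexive. Such an R need not be reflexive — not valid.
(B) Np → NNp is axiom 4; it is valid on a frame exactly when R is transitive. Every such R is transitive, so valid.
(C) the dual of axiom 5: valid iff R is euclidean. Every such R is euclidean — valid.

B, C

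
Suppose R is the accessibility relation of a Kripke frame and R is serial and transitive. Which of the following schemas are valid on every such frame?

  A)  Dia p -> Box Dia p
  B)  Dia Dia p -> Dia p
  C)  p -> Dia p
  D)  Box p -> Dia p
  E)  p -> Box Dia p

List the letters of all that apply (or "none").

(A) Dia p -> Box Dia p is axiom 5, which corresponds to the euclidean property. Such an R need not be euclidean — not valid.
(B) Dia Dia p -> Dia p (the dual of axiom 4) characterises the transitive frames. Every such R is transitive — valid.
(C) p -> Dia p is the dual of axiom T, which corresponds to reflexivity. Such an R need not be reflexive — not valid.
(D) Box p -> Dia p is axiom D, which corresponds to seriality. Every such R is serial — valid.
(E) p -> Box Dia p is axiom B; it is valid on a frame exactly when R is symmetric. Such an R need not be symmetric, so not valid.

B, D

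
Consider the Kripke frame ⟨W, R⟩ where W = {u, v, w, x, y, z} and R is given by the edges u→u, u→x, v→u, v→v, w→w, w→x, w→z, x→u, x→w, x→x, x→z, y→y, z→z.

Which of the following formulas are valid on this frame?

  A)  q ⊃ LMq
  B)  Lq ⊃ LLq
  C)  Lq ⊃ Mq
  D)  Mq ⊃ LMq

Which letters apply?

C

R is not symmetric: v R u but not u R v.
R is not transitive: u R x and x R w but not u R w.
R is not euclidean: v R u and v R v but not u R v.
R is serial: every world has an R-successor.
(A) q ⊃ LMq (axiom B) characterises the symmetric frames. R is not symmetric — not valid.
(B) Lq ⊃ LLq (axiom 4) characterises the transitive frames. R is not transitive — not valid.
(C) axiom D: valid iff R is serial. R is serial — valid.
(D) Mq ⊃ LMq is axiom 5; it is valid on a frame exactly when R is euclidean. R is not euclidean, so not valid.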